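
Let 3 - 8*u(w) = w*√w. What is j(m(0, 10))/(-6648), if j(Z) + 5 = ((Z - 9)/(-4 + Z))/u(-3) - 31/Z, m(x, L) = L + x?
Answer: 719/598320 + I*√3/59832 ≈ 0.0012017 + 2.8949e-5*I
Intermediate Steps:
u(w) = 3/8 - w^(3/2)/8 (u(w) = 3/8 - w*√w/8 = 3/8 - w^(3/2)/8)
j(Z) = -5 - 31/Z + (-9 + Z)/((-4 + Z)*(3/8 + 3*I*√3/8)) (j(Z) = -5 + (((Z - 9)/(-4 + Z))/(3/8 - (-3)*I*√3/8) - 31/Z) = -5 + (((-9 + Z)/(-4 + Z))/(3/8 - (-3)*I*√3/8) - 31/Z) = -5 + (((-9 + Z)/(-4 + Z))/(3/8 + 3*I*√3/8) - 31/Z) = -5 + ((-9 + Z)/((-4 + Z)*(3/8 + 3*I*√3/8)) - 31/Z) = -5 + (-31/Z + (-9 + Z)/((-4 + Z)*(3/8 + 3*I*√3/8))) = -5 - 31/Z + (-9 + Z)/((-4 + Z)*(3/8 + 3*I*√3/8)))
j(m(0, 10))/(-6648) = ((372 - 72*(10 + 0) + 8*(10 + 0)² - 33*(10 + 0)*(1 + I*√3) - 15*(10 + 0)²*(1 + I*√3) + 372*I*√3)/(3*(10 + 0)*(1 + I*√3)*(-4 + (10 + 0))))/(-6648) = ((⅓)*(372 - 72*10 + 8*10² - 33*10*(1 + I*√3) - 15*10²*(1 + I*√3) + 372*I*√3)/(10*(1 + I*√3)*(-4 + 10)))*(-1/6648) = ((⅓)*(⅒)*(372 - 720 + 8*100 + (-330 - 330*I*√3) - 15*100*(1 + I*√3) + 372*I*√3)/((1 + I*√3)*6))*(-1/6648) = ((⅓)*(⅒)*(⅙)*(372 - 720 + 800 + (-330 - 330*I*√3) + (-1500 - 1500*I*√3) + 372*I*√3)/(1 + I*√3))*(-1/6648) = ((⅓)*(⅒)*(⅙)*(-1378 - 1458*I*√3)/(1 + I*√3))*(-1/6648) = ((-1378 - 1458*I*√3)/(180*(1 + I*√3)))*(-1/6648) = -(-1378 - 1458*I*√3)/(1196640*(1 + I*√3))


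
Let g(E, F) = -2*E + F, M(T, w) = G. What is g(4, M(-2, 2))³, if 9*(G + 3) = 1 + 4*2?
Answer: -1000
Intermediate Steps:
G = -2 (G = -3 + (1 + 4*2)/9 = -3 + (1 + 8)/9 = -3 + (⅑)*9 = -3 + 1 = -2)
M(T, w) = -2
g(E, F) = F - 2*E
g(4, M(-2, 2))³ = (-2 - 2*4)³ = (-2 - 8)³ = (-10)³ = -1000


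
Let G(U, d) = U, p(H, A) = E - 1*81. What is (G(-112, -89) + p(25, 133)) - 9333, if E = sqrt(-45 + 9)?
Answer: -9526 + 6*I ≈ -9526.0 + 6.0*I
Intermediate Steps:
E = 6*I (E = sqrt(-36) = 6*I ≈ 6.0*I)
p(H, A) = -81 + 6*I (p(H, A) = 6*I - 1*81 = 6*I - 81 = -81 + 6*I)
(G(-112, -89) + p(25, 133)) - 9333 = (-112 + (-81 + 6*I)) - 9333 = (-193 + 6*I) - 9333 = -9526 + 6*I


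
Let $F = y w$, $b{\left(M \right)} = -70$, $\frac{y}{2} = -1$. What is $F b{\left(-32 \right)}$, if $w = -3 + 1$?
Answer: $-280$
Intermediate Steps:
$y = -2$ ($y = 2 \left(-1\right) = -2$)
$w = -2$
$F = 4$ ($F = \left(-2\right) \left(-2\right) = 4$)
$F b{\left(-32 \right)} = 4 \left(-70\right) = -280$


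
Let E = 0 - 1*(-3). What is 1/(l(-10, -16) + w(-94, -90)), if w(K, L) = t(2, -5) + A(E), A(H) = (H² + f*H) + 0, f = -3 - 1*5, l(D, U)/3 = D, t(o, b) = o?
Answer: -1/43 ≈ -0.023256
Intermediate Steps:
E = 3 (E = 0 + 3 = 3)
l(D, U) = 3*D
f = -8 (f = -3 - 5 = -8)
A(H) = H² - 8*H (A(H) = (H² - 8*H) + 0 = H² - 8*H)
w(K, L) = -13 (w(K, L) = 2 + 3*(-8 + 3) = 2 + 3*(-5) = 2 - 15 = -13)
1/(l(-10, -16) + w(-94, -90)) = 1/(3*(-10) - 13) = 1/(-30 - 13) = 1/(-43) = -1/43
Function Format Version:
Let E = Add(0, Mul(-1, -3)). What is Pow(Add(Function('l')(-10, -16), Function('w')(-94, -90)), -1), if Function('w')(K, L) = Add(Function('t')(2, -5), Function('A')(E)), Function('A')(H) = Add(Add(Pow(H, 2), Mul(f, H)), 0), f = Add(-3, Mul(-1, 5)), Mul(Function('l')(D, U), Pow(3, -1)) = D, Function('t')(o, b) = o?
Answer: Rational(-1, 43) ≈ -0.023256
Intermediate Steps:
E = 3 (E = Add(0, 3) = 3)
Function('l')(D, U) = Mul(3, D)
f = -8 (f = Add(-3, -5) = -8)
Function('A')(H) = Add(Pow(H, 2), Mul(-8, H)) (Function('A')(H) = Add(Add(Pow(H, 2), Mul(-8, H)), 0) = Add(Pow(H, 2), Mul(-8, H)))
Function('w')(K, L) = -13 (Function('w')(K, L) = Add(2, Mul(3, Add(-8, 3))) = Add(2, Mul(3, -5)) = Add(2, -15) = -13)
Pow(Add(Function('l')(-10, -16), Function('w')(-94, -90)), -1) = Pow(Add(Mul(3, -10), -13), -1) = Pow(Add(-30, -13), -1) = Pow(-43, -1) = Rational(-1, 43)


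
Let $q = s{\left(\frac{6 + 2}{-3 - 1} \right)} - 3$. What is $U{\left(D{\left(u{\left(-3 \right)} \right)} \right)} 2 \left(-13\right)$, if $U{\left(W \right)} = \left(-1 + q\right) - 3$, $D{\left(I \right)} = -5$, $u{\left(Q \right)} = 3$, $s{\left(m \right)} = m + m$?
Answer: $286$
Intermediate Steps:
$s{\left(m \right)} = 2 m$
$q = -7$ ($q = 2 \frac{6 + 2}{-3 - 1} - 3 = 2 \frac{8}{-4} - 3 = 2 \cdot 8 \left(- \frac{1}{4}\right) - 3 = 2 \left(-2\right) - 3 = -4 - 3 = -7$)
$U{\left(W \right)} = -11$ ($U{\left(W \right)} = \left(-1 - 7\right) - 3 = -8 - 3 = -11$)
$U{\left(D{\left(u{\left(-3 \right)} \right)} \right)} 2 \left(-13\right) = \left(-11\right) 2 \left(-13\right) = \left(-22\right) \left(-13\right) = 286$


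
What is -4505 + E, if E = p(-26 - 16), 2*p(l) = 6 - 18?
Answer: -4511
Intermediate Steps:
p(l) = -6 (p(l) = (6 - 18)/2 = (1/2)*(-12) = -6)
E = -6
-4505 + E = -4505 - 6 = -4511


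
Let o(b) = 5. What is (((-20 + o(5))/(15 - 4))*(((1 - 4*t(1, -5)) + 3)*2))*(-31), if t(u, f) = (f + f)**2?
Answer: -33480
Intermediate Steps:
t(u, f) = 4*f**2 (t(u, f) = (2*f)**2 = 4*f**2)
(((-20 + o(5))/(15 - 4))*(((1 - 4*t(1, -5)) + 3)*2))*(-31) = (((-20 + 5)/(15 - 4))*(((1 - 16*(-5)**2) + 3)*2))*(-31) = ((-15/11)*(((1 - 16*25) + 3)*2))*(-31) = ((-15*1/11)*(((1 - 4*100) + 3)*2))*(-31) = -15*((1 - 400) + 3)*2/11*(-31) = -15*(-399 + 3)*2/11*(-31) = -(-540)*2*(-31) = -15/11*(-792)*(-31) = 1080*(-31) = -33480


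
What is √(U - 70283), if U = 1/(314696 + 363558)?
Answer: 3*I*√3592464695299086/678254 ≈ 265.11*I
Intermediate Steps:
U = 1/678254 ≈ 1.4744e-6
√(U - 70283) = √(1/678254 - 70283) = √(-47669725881/678254) = 3*I*√3592464695299086/678254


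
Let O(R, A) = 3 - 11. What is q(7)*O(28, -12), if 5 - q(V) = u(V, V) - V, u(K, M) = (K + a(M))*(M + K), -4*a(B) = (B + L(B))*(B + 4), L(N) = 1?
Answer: -1776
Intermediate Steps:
O(R, A) = -8
a(B) = -(1 + B)*(4 + B)/4 (a(B) = -(B + 1)*(B + 4)/4 = -(1 + B)*(4 + B)/4)
u(K, M) = (K + M)*(-1 + K - 5*M/4 - M**2/4) (u(K, M) = (K + (-1 - 5*M/4 - M**2/4))*(M + K) = (-1 + K - 5*M/4 - M**2/4)*(K + M) = (K + M)*(-1 + K - 5*M/4 - M**2/4))
q(V) = 5 + V**2/2 + V**3/2 + 3*V (q(V) = 5 - ((V**2 - V - V - 5*V**2/4 - V**3/4 - V*V/4 - V*V**2/4) - V) = 5 - ((V**2 - V - V - 5*V**2/4 - V**3/4 - V**2/4 - V**3/4) - V) = 5 - ((-2*V - V**2/2 - V**3/2) - V) = 5 - (-3*V - V**2/2 - V**3/2) = 5 + (V**2/2 + V**3/2 + 3*V) = 5 + V**2/2 + V**3/2 + 3*V)
q(7)*O(28, -12) = (5 + (1/2)*7**2 + (1/2)*7**3 + 3*7)*(-8) = (5 + (1/2)*49 + (1/2)*343 + 21)*(-8) = (5 + 49/2 + 343/2 + 21)*(-8) = 222*(-8) = -1776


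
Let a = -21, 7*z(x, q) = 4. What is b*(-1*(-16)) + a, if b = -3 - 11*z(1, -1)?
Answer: -1187/7 ≈ -169.57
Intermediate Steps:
z(x, q) = 4/7 (z(x, q) = (1/7)*4 = 4/7)
b = -65/7 (b = -3 - 11*4/7 = -3 - 44/7 = -65/7 ≈ -9.2857)
b*(-1*(-16)) + a = -(-65)*(-16)/7 - 21 = -65/7*16 - 21 = -1040/7 - 21 = -1187/7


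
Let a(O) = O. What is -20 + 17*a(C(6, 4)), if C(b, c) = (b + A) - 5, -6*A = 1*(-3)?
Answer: 11/2 ≈ 5.5000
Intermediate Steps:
A = 1/2 (A = -(-3)/6 = -1/6*(-3) = 1/2 ≈ 0.50000)
C(b, c) = -9/2 + b (C(b, c) = (b + 1/2) - 5 = (1/2 + b) - 5 = -9/2 + b)
-20 + 17*a(C(6, 4)) = -20 + 17*(-9/2 + 6) = -20 + 17*(3/2) = -20 + 51/2 = 11/2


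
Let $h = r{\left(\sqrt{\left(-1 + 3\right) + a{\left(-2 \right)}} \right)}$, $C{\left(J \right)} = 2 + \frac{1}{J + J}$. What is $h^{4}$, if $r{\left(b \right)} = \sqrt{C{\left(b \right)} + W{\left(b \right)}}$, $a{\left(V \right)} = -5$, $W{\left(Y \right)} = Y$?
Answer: $\frac{23}{12} + \frac{10 i \sqrt{3}}{3} \approx 1.9167 + 5.7735 i$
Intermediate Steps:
$C{\left(J \right)} = 2 + \frac{1}{2 J}$
$r{\left(b \right)} = \sqrt{2 + b + \frac{1}{2 b}}$ ($r{\left(b \right)} = \sqrt{\left(2 + \frac{1}{2 b}\right) + b} = \sqrt{2 + b + \frac{1}{2 b}}$)
$h = \frac{\sqrt{8 + \frac{10 i \sqrt{3}}{3}}}{2}$ ($h = \frac{\sqrt{8 + \frac{2}{\sqrt{\left(-1 + 3\right) - 5}} + 4 \sqrt{\left(-1 + 3\right) - 5}}}{2} = \frac{\sqrt{8 + \frac{2}{\sqrt{2 - 5}} + 4 \sqrt{2 - 5}}}{2} = \frac{\sqrt{8 + \frac{2}{\sqrt{-3}} + 4 \sqrt{-3}}}{2} = \frac{\sqrt{8 + \frac{2}{i \sqrt{3}} + 4 i \sqrt{3}}}{2} = \frac{\sqrt{8 + 2 \left(- \frac{i \sqrt{3}}{3}\right) + 4 i \sqrt{3}}}{2} = \frac{\sqrt{8 - \frac{2 i \sqrt{3}}{3} + 4 i \sqrt{3}}}{2} = \frac{\sqrt{8 + \frac{10 i \sqrt{3}}{3}}}{2} \approx 1.4944 + 0.48293 i$)
$h^{4} = \left(\frac{\sqrt{72 + 30 i \sqrt{3}}}{6}\right)^{4} = \frac{\left(72 + 30 i \sqrt{3}\right)^{2}}{1296}$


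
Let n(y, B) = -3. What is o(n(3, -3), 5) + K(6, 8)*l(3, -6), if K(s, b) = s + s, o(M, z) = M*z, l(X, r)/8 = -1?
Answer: -111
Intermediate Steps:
l(X, r) = -8 (l(X, r) = 8*(-1) = -8)
K(s, b) = 2*s
o(n(3, -3), 5) + K(6, 8)*l(3, -6) = -3*5 + (2*6)*(-8) = -15 + 12*(-8) = -15 - 96 = -111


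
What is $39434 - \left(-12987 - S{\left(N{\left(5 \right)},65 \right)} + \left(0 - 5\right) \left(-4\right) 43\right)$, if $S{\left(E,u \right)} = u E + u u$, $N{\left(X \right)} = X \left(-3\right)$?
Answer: $54811$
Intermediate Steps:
$N{\left(X \right)} = - 3 X$
$S{\left(E,u \right)} = u^{2} + E u$ ($S{\left(E,u \right)} = E u + u^{2} = u^{2} + E u$)
$39434 - \left(-12987 - S{\left(N{\left(5 \right)},65 \right)} + \left(0 - 5\right) \left(-4\right) 43\right) = 39434 - \left(-12987 - 65 \left(\left(-3\right) 5 + 65\right) + \left(0 - 5\right) \left(-4\right) 43\right) = 39434 - \left(-12987 - 65 \left(-15 + 65\right) + \left(-5\right) \left(-4\right) 43\right) = 39434 + \left(\left(\left(65 \cdot 50 + 1654\right) + 11290\right) - \left(-43 + 20 \cdot 43\right)\right) = 39434 + \left(\left(\left(3250 + 1654\right) + 11290\right) - \left(-43 + 860\right)\right) = 39434 + \left(\left(4904 + 11290\right) - 817\right) = 39434 + \left(16194 - 817\right) = 39434 + 15377 = 54811$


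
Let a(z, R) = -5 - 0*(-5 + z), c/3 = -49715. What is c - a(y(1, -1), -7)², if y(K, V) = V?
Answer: -149170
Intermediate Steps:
c = -149145 (c = 3*(-49715) = -149145)
a(z, R) = -5 (a(z, R) = -5 - 1*0 = -5 + 0 = -5)
c - a(y(1, -1), -7)² = -149145 - 1*(-5)² = -149145 - 1*25 = -149145 - 25 = -149170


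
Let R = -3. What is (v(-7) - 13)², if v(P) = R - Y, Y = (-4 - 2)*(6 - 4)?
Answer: 16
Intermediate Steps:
Y = -12 (Y = -6*2 = -12)
v(P) = 9 (v(P) = -3 - 1*(-12) = -3 + 12 = 9)
(v(-7) - 13)² = (9 - 13)² = (-4)² = 16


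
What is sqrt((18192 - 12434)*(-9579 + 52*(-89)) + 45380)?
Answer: I*sqrt(81758526) ≈ 9042.0*I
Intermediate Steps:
sqrt((18192 - 12434)*(-9579 + 52*(-89)) + 45380) = sqrt(5758*(-9579 - 4628) + 45380) = sqrt(5758*(-14207) + 45380) = sqrt(-81803906 + 45380) = sqrt(-81758526) = I*sqrt(81758526)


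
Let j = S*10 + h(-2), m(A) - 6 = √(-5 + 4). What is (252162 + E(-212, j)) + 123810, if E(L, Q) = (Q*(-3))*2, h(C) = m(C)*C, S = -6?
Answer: 376404 + 12*I ≈ 3.764e+5 + 12.0*I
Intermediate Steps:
m(A) = 6 + I (m(A) = 6 + √(-5 + 4) = 6 + √(-1) = 6 + I)
h(C) = C*(6 + I) (h(C) = (6 + I)*C = C*(6 + I))
j = -72 - 2*I (j = -6*10 - 2*(6 + I) = -60 + (-12 - 2*I) = -72 - 2*I ≈ -72.0 - 2.0*I)
E(L, Q) = -6*Q (E(L, Q) = -3*Q*2 = -6*Q)
(252162 + E(-212, j)) + 123810 = (252162 - 6*(-72 - 2*I)) + 123810 = (252162 + (432 + 12*I)) + 123810 = (252594 + 12*I) + 123810 = 376404 + 12*I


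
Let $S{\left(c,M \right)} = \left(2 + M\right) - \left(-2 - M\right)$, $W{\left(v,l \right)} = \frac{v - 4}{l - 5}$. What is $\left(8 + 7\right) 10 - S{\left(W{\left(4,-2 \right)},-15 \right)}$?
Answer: $176$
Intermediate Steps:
$W{\left(v,l \right)} = \frac{-4 + v}{-5 + l}$
$S{\left(c,M \right)} = 4 + 2 M$ ($S{\left(c,M \right)} = \left(2 + M\right) + \left(2 + M\right) = 4 + 2 M$)
$\left(8 + 7\right) 10 - S{\left(W{\left(4,-2 \right)},-15 \right)} = \left(8 + 7\right) 10 - \left(4 + 2 \left(-15\right)\right) = 15 \cdot 10 - \left(4 - 30\right) = 150 - -26 = 150 + 26 = 176$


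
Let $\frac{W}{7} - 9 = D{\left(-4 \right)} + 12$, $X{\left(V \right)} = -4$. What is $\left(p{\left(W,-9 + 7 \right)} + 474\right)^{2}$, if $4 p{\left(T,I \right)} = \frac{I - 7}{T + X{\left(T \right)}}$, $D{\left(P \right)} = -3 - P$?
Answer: $\frac{8986471209}{40000} \approx 2.2466 \cdot 10^{5}$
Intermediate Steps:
$W = 154$ ($W = 63 + 7 \left(\left(-3 - -4\right) + 12\right) = 63 + 7 \left(\left(-3 + 4\right) + 12\right) = 63 + 7 \left(1 + 12\right) = 63 + 7 \cdot 13 = 63 + 91 = 154$)
$p{\left(T,I \right)} = \frac{-7 + I}{4 \left(-4 + T\right)}$ ($p{\left(T,I \right)} = \frac{\left(I - 7\right) \frac{1}{T - 4}}{4} = \frac{\left(-7 + I\right) \frac{1}{-4 + T}}{4} = \frac{\frac{1}{-4 + T} \left(-7 + I\right)}{4} = \frac{-7 + I}{4 \left(-4 + T\right)}$)
$\left(p{\left(W,-9 + 7 \right)} + 474\right)^{2} = \left(\frac{-7 + \left(-9 + 7\right)}{4 \left(-4 + 154\right)} + 474\right)^{2} = \left(\frac{-7 - 2}{4 \cdot 150} + 474\right)^{2} = \left(\frac{1}{4} \cdot \frac{1}{150} \left(-9\right) + 474\right)^{2} = \left(- \frac{3}{200} + 474\right)^{2} = \left(\frac{94797}{200}\right)^{2} = \frac{8986471209}{40000}$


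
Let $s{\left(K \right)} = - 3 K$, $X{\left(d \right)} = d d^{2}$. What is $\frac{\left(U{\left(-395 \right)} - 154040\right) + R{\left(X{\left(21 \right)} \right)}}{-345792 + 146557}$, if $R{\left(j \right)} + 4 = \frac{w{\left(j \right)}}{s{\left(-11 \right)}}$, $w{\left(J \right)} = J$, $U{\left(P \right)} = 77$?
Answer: $\frac{338110}{438317} \approx 0.77138$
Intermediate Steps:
$X{\left(d \right)} = d^{3}$
$R{\left(j \right)} = -4 + \frac{j}{33}$ ($R{\left(j \right)} = -4 + \frac{j}{\left(-3\right) \left(-11\right)} = -4 + \frac{j}{33}$)
$\frac{\left(U{\left(-395 \right)} - 154040\right) + R{\left(X{\left(21 \right)} \right)}}{-345792 + 146557} = \frac{\left(77 - 154040\right) - \left(4 - \frac{21^{3}}{33}\right)}{-345792 + 146557} = \frac{\left(77 - 154040\right) + \left(-4 + \frac{1}{33} \cdot 9261\right)}{-199235} = \left(-153963 + \left(-4 + \frac{3087}{11}\right)\right) \left(- \frac{1}{199235}\right) = \left(-153963 + \frac{3043}{11}\right) \left(- \frac{1}{199235}\right) = \left(- \frac{1690550}{11}\right) \left(- \frac{1}{199235}\right) = \frac{338110}{438317}$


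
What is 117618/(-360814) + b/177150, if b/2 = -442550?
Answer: -3401925001/639182001 ≈ -5.3223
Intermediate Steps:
b = -885100 (b = 2*(-442550) = -885100)
117618/(-360814) + b/177150 = 117618/(-360814) - 885100/177150 = 117618*(-1/360814) - 885100*1/177150 = -58809/180407 - 17702/3543 = -3401925001/639182001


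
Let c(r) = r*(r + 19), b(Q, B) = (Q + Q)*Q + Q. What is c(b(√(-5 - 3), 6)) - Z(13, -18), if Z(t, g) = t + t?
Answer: -82 - 26*I*√2 ≈ -82.0 - 36.77*I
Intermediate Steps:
Z(t, g) = 2*t
b(Q, B) = Q + 2*Q² (b(Q, B) = (2*Q)*Q + Q = 2*Q² + Q = Q + 2*Q²)
c(r) = r*(19 + r)
c(b(√(-5 - 3), 6)) - Z(13, -18) = (√(-5 - 3)*(1 + 2*√(-5 - 3)))*(19 + √(-5 - 3)*(1 + 2*√(-5 - 3))) - 2*13 = (√(-8)*(1 + 2*√(-8)))*(19 + √(-8)*(1 + 2*√(-8))) - 1*26 = ((2*I*√2)*(1 + 2*(2*I*√2)))*(19 + (2*I*√2)*(1 + 2*(2*I*√2))) - 26 = ((2*I*√2)*(1 + 4*I*√2))*(19 + (2*I*√2)*(1 + 4*I*√2)) - 26 = (2*I*√2*(1 + 4*I*√2))*(19 + 2*I*√2*(1 + 4*I*√2)) - 26 = 2*I*√2*(1 + 4*I*√2)*(19 + 2*I*√2*(1 + 4*I*√2)) - 26 = -26 + 2*I*√2*(1 + 4*I*√2)*(19 + 2*I*√2*(1 + 4*I*√2))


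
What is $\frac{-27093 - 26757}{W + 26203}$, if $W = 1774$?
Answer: $- \frac{53850}{27977} \approx -1.9248$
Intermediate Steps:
$\frac{-27093 - 26757}{W + 26203} = \frac{-27093 - 26757}{1774 + 26203} = - \frac{53850}{27977}$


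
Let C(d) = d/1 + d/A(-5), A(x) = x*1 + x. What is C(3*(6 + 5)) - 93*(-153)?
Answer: 142587/10 ≈ 14259.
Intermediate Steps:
A(x) = 2*x (A(x) = x + x = 2*x)
C(d) = 9*d/10 (C(d) = d/1 + d/((2*(-5))) = d*1 + d/(-10) = d + d*(-1/10) = d - d/10 = 9*d/10)
C(3*(6 + 5)) - 93*(-153) = 9*(3*(6 + 5))/10 - 93*(-153) = 9*(3*11)/10 + 14229 = (9/10)*33 + 14229 = 297/10 + 14229 = 142587/10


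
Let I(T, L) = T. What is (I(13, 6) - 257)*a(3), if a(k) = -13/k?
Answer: 3172/3 ≈ 1057.3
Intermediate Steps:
(I(13, 6) - 257)*a(3) = (13 - 257)*(-13/3) = -(-3172)/3 = -244*(-13/3) = 3172/3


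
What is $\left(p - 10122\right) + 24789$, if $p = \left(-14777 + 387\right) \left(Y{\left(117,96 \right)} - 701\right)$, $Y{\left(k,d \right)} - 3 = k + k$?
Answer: $6691627$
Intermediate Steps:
$Y{\left(k,d \right)} = 3 + 2 k$ ($Y{\left(k,d \right)} = 3 + \left(k + k\right) = 3 + 2 k$)
$p = 6676960$ ($p = \left(-14777 + 387\right) \left(\left(3 + 2 \cdot 117\right) - 701\right) = - 14390 \left(\left(3 + 234\right) - 701\right) = - 14390 \left(237 - 701\right) = \left(-14390\right) \left(-464\right) = 6676960$)
$\left(p - 10122\right) + 24789 = \left(6676960 - 10122\right) + 24789 = 6666838 + 24789 = 6691627$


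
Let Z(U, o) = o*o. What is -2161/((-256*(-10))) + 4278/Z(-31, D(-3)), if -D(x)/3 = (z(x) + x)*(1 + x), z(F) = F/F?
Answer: 221677/7680 ≈ 28.864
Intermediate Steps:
z(F) = 1
D(x) = -3*(1 + x)**2 (D(x) = -3*(1 + x)*(1 + x) = -3*(1 + x)**2)
Z(U, o) = o**2
-2161/((-256*(-10))) + 4278/Z(-31, D(-3)) = -2161/((-256*(-10))) + 4278/((-3 - 6*(-3) - 3*(-3)**2)**2) = -2161/2560 + 4278/((-3 + 18 - 3*9)**2) = -2161*1/2560 + 4278/((-3 + 18 - 27)**2) = -2161/2560 + 4278/((-12)**2) = -2161/2560 + 4278/144 = -2161/2560 + 4278*(1/144) = -2161/2560 + 713/24 = 221677/7680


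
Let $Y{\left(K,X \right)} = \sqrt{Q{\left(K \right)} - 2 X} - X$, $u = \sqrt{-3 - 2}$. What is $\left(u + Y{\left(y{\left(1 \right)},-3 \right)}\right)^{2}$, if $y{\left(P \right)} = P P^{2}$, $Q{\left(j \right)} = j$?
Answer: $\left(3 + \sqrt{7} + i \sqrt{5}\right)^{2} \approx 26.875 + 25.249 i$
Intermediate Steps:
$y{\left(P \right)} = P^{3}$
$u = i \sqrt{5}$ ($u = \sqrt{-5} = i \sqrt{5} \approx 2.2361 i$)
$Y{\left(K,X \right)} = \sqrt{K - 2 X} - X$
$\left(u + Y{\left(y{\left(1 \right)},-3 \right)}\right)^{2} = \left(i \sqrt{5} + \left(\sqrt{1^{3} - -6} - -3\right)\right)^{2} = \left(i \sqrt{5} + \left(\sqrt{1 + 6} + 3\right)\right)^{2} = \left(i \sqrt{5} + \left(\sqrt{7} + 3\right)\right)^{2} = \left(i \sqrt{5} + \left(3 + \sqrt{7}\right)\right)^{2} = \left(3 + \sqrt{7} + i \sqrt{5}\right)^{2}$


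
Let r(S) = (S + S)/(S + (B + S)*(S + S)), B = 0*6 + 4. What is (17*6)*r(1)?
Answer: 204/11 ≈ 18.545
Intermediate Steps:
B = 4 (B = 0 + 4 = 4)
r(S) = 2*S/(S + 2*S*(4 + S)) (r(S) = (S + S)/(S + (4 + S)*(S + S)) = (2*S)/(S + (4 + S)*(2*S)) = (2*S)/(S + 2*S*(4 + S)) = 2*S/(S + 2*S*(4 + S)))
(17*6)*r(1) = (17*6)*(2/(9 + 2*1)) = 102*(2/(9 + 2)) = 102*(2/11) = 204/11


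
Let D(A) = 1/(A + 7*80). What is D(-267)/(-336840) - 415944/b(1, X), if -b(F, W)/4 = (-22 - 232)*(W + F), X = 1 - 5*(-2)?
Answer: -427616948557/12534153240 ≈ -34.116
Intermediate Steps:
X = 11 (X = 1 + 10 = 11)
b(F, W) = 1016*F + 1016*W (b(F, W) = -4*(-22 - 232)*(W + F) = -(-1016)*(F + W) = -4*(-254*F - 254*W) = 1016*F + 1016*W)
D(A) = 1/(560 + A) (D(A) = 1/(A + 560) = 1/(560 + A))
D(-267)/(-336840) - 415944/b(1, X) = 1/((560 - 267)*(-336840)) - 415944/(1016*1 + 1016*11) = -1/336840/293 - 415944/(1016 + 11176) = (1/293)*(-1/336840) - 415944/12192 = -1/98694120 - 415944*1/12192 = -1/98694120 - 17331/508 = -427616948557/12534153240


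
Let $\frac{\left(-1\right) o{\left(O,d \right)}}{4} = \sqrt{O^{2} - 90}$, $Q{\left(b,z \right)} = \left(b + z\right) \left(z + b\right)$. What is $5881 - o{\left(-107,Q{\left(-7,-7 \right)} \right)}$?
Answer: $5881 + 4 \sqrt{11359} \approx 6307.3$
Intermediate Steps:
$Q{\left(b,z \right)} = \left(b + z\right)^{2}$ ($Q{\left(b,z \right)} = \left(b + z\right) \left(b + z\right) = \left(b + z\right)^{2}$)
$o{\left(O,d \right)} = - 4 \sqrt{-90 + O^{2}}$ ($o{\left(O,d \right)} = - 4 \sqrt{O^{2} - 90} = - 4 \sqrt{-90 + O^{2}}$)
$5881 - o{\left(-107,Q{\left(-7,-7 \right)} \right)} = 5881 - - 4 \sqrt{-90 + \left(-107\right)^{2}} = 5881 - - 4 \sqrt{-90 + 11449} = 5881 - - 4 \sqrt{11359} = 5881 + 4 \sqrt{11359}$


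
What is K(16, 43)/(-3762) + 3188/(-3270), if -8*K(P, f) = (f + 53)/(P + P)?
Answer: -1776597/1822480 ≈ -0.97482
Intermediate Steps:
K(P, f) = -(53 + f)/(16*P) (K(P, f) = -(f + 53)/(8*(P + P)) = -(53 + f)/(8*(2*P)) = -(53 + f)*1/(2*P)/8 = -(53 + f)/(16*P))
K(16, 43)/(-3762) + 3188/(-3270) = ((1/16)*(-53 - 1*43)/16)/(-3762) + 3188/(-3270) = ((1/16)*(1/16)*(-53 - 43))*(-1/3762) + 3188*(-1/3270) = ((1/16)*(1/16)*(-96))*(-1/3762) - 1594/1635 = -3/8*(-1/3762) - 1594/1635 = 1/10032 - 1594/1635 = -1776597/1822480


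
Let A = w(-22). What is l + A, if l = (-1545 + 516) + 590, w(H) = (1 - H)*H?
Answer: -945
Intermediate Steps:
w(H) = H*(1 - H)
A = -506 (A = -22*(1 - 1*(-22)) = -22*(1 + 22) = -22*23 = -506)
l = -439 (l = -1029 + 590 = -439)
l + A = -439 - 506 = -945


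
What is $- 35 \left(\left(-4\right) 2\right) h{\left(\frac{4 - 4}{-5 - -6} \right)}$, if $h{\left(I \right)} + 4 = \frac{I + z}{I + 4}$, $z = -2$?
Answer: $-1260$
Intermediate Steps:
$h{\left(I \right)} = -4 + \frac{-2 + I}{4 + I}$ ($h{\left(I \right)} = -4 + \frac{I - 2}{I + 4} = -4 + \frac{-2 + I}{4 + I}$)
$- 35 \left(\left(-4\right) 2\right) h{\left(\frac{4 - 4}{-5 - -6} \right)} = - 35 \left(\left(-4\right) 2\right) \frac{3 \left(-6 - \frac{4 - 4}{-5 - -6}\right)}{4 + \frac{4 - 4}{-5 - -6}} = \left(-35\right) \left(-8\right) \frac{3 \left(-6 - \frac{0}{-5 + 6}\right)}{4 + \frac{0}{-5 + 6}} = 280 \frac{3 \left(-6 - \frac{0}{1}\right)}{4 + \frac{0}{1}} = 280 \frac{3 \left(-6 - 0 \cdot 1\right)}{4 + 0 \cdot 1} = 280 \frac{3 \left(-6 - 0\right)}{4 + 0} = 280 \frac{3 \left(-6 + 0\right)}{4} = 280 \cdot 3 \cdot \frac{1}{4} \left(-6\right) = 280 \left(- \frac{9}{2}\right) = -1260$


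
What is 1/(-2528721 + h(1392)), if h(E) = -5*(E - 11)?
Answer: -1/2535626 ≈ -3.9438e-7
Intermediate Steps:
h(E) = 55 - 5*E (h(E) = -5*(-11 + E) = 55 - 5*E)
1/(-2528721 + h(1392)) = 1/(-2528721 + (55 - 5*1392)) = 1/(-2528721 + (55 - 6960)) = 1/(-2528721 - 6905) = 1/(-2535626) = -1/2535626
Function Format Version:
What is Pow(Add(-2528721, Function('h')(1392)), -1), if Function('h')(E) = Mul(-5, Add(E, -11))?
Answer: Rational(-1, 2535626) ≈ -3.9438e-7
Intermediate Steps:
Function('h')(E) = Add(55, Mul(-5, E)) (Function('h')(E) = Mul(-5, Add(-11, E)) = Add(55, Mul(-5, E)))
Pow(Add(-2528721, Function('h')(1392)), -1) = Pow(Add(-2528721, Add(55, Mul(-5, 1392))), -1) = Pow(Add(-2528721, Add(55, -6960)), -1) = Pow(Add(-2528721, -6905), -1) = Pow(-2535626, -1) = Rational(-1, 2535626)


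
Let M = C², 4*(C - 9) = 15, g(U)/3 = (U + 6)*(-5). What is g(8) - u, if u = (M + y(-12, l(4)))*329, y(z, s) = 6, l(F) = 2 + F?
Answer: -890673/16 ≈ -55667.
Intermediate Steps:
g(U) = -90 - 15*U (g(U) = 3*((U + 6)*(-5)) = 3*((6 + U)*(-5)) = 3*(-30 - 5*U) = -90 - 15*U)
C = 51/4 (C = 9 + (¼)*15 = 9 + 15/4 = 51/4 ≈ 12.750)
M = 2601/16 (M = (51/4)² = 2601/16 ≈ 162.56)
u = 887313/16 (u = (2601/16 + 6)*329 = (2697/16)*329 = 887313/16 ≈ 55457.)
g(8) - u = (-90 - 15*8) - 1*887313/16 = (-90 - 120) - 887313/16 = -210 - 887313/16 = -890673/16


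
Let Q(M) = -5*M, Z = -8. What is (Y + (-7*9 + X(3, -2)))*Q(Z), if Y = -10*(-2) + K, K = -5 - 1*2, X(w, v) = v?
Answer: -2080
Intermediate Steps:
K = -7 (K = -5 - 2 = -7)
Y = 13 (Y = -10*(-2) - 7 = 20 - 7 = 13)
(Y + (-7*9 + X(3, -2)))*Q(Z) = (13 + (-7*9 - 2))*(-5*(-8)) = (13 + (-63 - 2))*40 = (13 - 65)*40 = -52*40 = -2080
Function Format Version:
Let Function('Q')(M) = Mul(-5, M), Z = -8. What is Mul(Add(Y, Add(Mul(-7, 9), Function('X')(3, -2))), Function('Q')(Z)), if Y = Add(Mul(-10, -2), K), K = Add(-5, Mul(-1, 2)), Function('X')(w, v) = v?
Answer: -2080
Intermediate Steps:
K = -7 (K = Add(-5, -2) = -7)
Y = 13 (Y = Add(Mul(-10, -2), -7) = Add(20, -7) = 13)
Mul(Add(Y, Add(Mul(-7, 9), Function('X')(3, -2))), Function('Q')(Z)) = Mul(Add(13, Add(Mul(-7, 9), -2)), Mul(-5, -8)) = Mul(Add(13, Add(-63, -2)), 40) = Mul(Add(13, -65), 40) = Mul(-52, 40) = -2080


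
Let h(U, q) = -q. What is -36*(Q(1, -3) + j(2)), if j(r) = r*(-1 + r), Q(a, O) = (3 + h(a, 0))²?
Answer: -396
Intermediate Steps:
Q(a, O) = 9 (Q(a, O) = (3 - 1*0)² = (3 + 0)² = 3² = 9)
-36*(Q(1, -3) + j(2)) = -36*(9 + 2*(-1 + 2)) = -36*(9 + 2*1) = -36*(9 + 2) = -36*11 = -396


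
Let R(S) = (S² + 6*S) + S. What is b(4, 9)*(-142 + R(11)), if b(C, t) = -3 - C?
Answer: -392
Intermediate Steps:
R(S) = S² + 7*S
b(4, 9)*(-142 + R(11)) = (-3 - 1*4)*(-142 + 11*(7 + 11)) = (-3 - 4)*(-142 + 11*18) = -7*(-142 + 198) = -7*56 = -392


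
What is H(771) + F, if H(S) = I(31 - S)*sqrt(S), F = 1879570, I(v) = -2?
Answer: 1879570 - 2*sqrt(771) ≈ 1.8795e+6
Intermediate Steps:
H(S) = -2*sqrt(S)
H(771) + F = -2*sqrt(771) + 1879570 = 1879570 - 2*sqrt(771)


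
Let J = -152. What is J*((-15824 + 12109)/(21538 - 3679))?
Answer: 564680/17859 ≈ 31.619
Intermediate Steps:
J*((-15824 + 12109)/(21538 - 3679)) = -152*(-15824 + 12109)/(21538 - 3679) = -(-564680)/17859 = -152*(-3715/17859) = 564680/17859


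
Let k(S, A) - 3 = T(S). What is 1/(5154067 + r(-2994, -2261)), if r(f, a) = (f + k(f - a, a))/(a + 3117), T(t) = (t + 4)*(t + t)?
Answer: 856/4412947075 ≈ 1.9397e-7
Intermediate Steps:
T(t) = 2*t*(4 + t) (T(t) = (4 + t)*(2*t) = 2*t*(4 + t))
k(S, A) = 3 + 2*S*(4 + S)
r(f, a) = (3 + f + 2*(f - a)*(4 + f - a))/(3117 + a) (r(f, a) = (f + (3 + 2*(f - a)*(4 + (f - a))))/(a + 3117) = (f + (3 + 2*(f - a)*(4 + f - a)))/(3117 + a) = (3 + f + 2*(f - a)*(4 + f - a))/(3117 + a))
1/(5154067 + r(-2994, -2261)) = 1/(5154067 + (3 - 2994 - 2*(-2261 - 1*(-2994))*(4 - 2994 - 1*(-2261)))/(3117 - 2261)) = 1/(5154067 + (3 - 2994 - 2*(-2261 + 2994)*(4 - 2994 + 2261))/856) = 1/(5154067 + (3 - 2994 - 2*733*(-729))/856) = 1/(5154067 + (3 - 2994 + 1068714)/856) = 1/(5154067 + (1/856)*1065723) = 1/(5154067 + 1065723/856) = 1/(4412947075/856) = 856/4412947075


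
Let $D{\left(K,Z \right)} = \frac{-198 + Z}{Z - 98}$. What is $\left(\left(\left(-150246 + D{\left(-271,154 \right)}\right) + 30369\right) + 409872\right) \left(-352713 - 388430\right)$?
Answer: $- \frac{3008980547417}{14} \approx -2.1493 \cdot 10^{11}$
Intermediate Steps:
$D{\left(K,Z \right)} = \frac{-198 + Z}{-98 + Z}$
$\left(\left(\left(-150246 + D{\left(-271,154 \right)}\right) + 30369\right) + 409872\right) \left(-352713 - 388430\right) = \left(\left(\left(-150246 + \frac{-198 + 154}{-98 + 154}\right) + 30369\right) + 409872\right) \left(-352713 - 388430\right) = \left(\left(\left(-150246 + \frac{1}{56} \left(-44\right)\right) + 30369\right) + 409872\right) \left(-741143\right) = \left(\left(\left(-150246 - \frac{11}{14}\right) + 30369\right) + 409872\right) \left(-741143\right) = \left(\left(- \frac{2103455}{14} + 30369\right) + 409872\right) \left(-741143\right) = \left(- \frac{1678289}{14} + 409872\right) \left(-741143\right) = \frac{4059919}{14} \left(-741143\right) = - \frac{3008980547417}{14}$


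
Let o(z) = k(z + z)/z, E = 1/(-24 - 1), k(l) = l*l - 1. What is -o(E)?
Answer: -621/25 ≈ -24.840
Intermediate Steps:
k(l) = -1 + l² (k(l) = l² - 1 = -1 + l²)
E = -1/25 (E = 1/(-25) = -1/25 ≈ -0.040000)
o(z) = (-1 + 4*z²)/z (o(z) = (-1 + (z + z)²)/z = (-1 + (2*z)²)/z = (-1 + 4*z²)/z)
-o(E) = -(-1/(-1/25) + 4*(-1/25)) = -(-1*(-25) - 4/25) = -(25 - 4/25) = -1*621/25 = -621/25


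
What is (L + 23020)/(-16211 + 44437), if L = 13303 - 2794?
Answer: 33529/28226 ≈ 1.1879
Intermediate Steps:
L = 10509
(L + 23020)/(-16211 + 44437) = (10509 + 23020)/(-16211 + 44437) = 33529/28226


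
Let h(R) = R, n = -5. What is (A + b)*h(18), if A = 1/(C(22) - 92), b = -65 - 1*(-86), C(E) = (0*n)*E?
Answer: 17379/46 ≈ 377.80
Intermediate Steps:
C(E) = 0 (C(E) = (0*(-5))*E = 0*E = 0)
b = 21 (b = -65 + 86 = 21)
A = -1/92 (A = 1/(0 - 92) = 1/(-92) = -1/92 ≈ -0.010870)
(A + b)*h(18) = (-1/92 + 21)*18 = (1931/92)*18 = 17379/46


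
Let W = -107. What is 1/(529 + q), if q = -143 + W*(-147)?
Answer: 1/16115 ≈ 6.2054e-5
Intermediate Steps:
q = 15586 (q = -143 - 107*(-147) = -143 + 15729 = 15586)
1/(529 + q) = 1/(529 + 15586) = 1/16115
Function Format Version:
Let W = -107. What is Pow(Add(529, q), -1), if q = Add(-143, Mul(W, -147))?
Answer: Rational(1, 16115) ≈ 6.2054e-5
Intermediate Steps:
q = 15586 (q = Add(-143, Mul(-107, -147)) = Add(-143, 15729) = 15586)
Pow(Add(529, q), -1) = Pow(Add(529, 15586), -1) = Pow(16115, -1) = Rational(1, 16115)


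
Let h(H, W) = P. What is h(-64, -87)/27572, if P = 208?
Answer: 52/6893 ≈ 0.0075439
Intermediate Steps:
h(H, W) = 208
h(-64, -87)/27572 = 208/27572 = 208*(1/27572) = 52/6893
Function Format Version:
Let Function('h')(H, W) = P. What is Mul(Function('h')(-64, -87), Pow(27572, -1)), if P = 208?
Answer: Rational(52, 6893) ≈ 0.0075439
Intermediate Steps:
Function('h')(H, W) = 208
Mul(Function('h')(-64, -87), Pow(27572, -1)) = Mul(208, Pow(27572, -1)) = Mul(208, Rational(1, 27572)) = Rational(52, 6893)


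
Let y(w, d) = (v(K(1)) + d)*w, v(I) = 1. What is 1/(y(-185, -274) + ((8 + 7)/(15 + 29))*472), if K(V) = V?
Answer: 11/557325 ≈ 1.9737e-5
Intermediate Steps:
y(w, d) = w*(1 + d) (y(w, d) = (1 + d)*w = w*(1 + d))
1/(y(-185, -274) + ((8 + 7)/(15 + 29))*472) = 1/(-185*(1 - 274) + ((8 + 7)/(15 + 29))*472) = 1/(-185*(-273) + (15/44)*472) = 1/(50505 + (15*(1/44))*472) = 1/(50505 + (15/44)*472) = 1/(50505 + 1770/11) = 1/(557325/11) = 11/557325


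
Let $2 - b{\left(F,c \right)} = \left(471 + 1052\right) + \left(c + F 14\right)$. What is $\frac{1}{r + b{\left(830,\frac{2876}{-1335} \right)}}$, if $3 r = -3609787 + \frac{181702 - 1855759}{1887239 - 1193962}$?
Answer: $- \frac{925524795}{1125810196811363} \approx -8.221 \cdot 10^{-7}$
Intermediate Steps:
$b{\left(F,c \right)} = -1521 - c - 14 F$ ($b{\left(F,c \right)} = 2 - \left(\left(471 + 1052\right) + \left(c + F 14\right)\right) = 2 - \left(1523 + \left(c + 14 F\right)\right) = 2 - \left(1523 + c + 14 F\right) = -1521 - c - 14 F$)
$r = - \frac{2502583976056}{2079831}$ ($r = \frac{-3609787 + \frac{181702 - 1855759}{1887239 - 1193962}}{3} = \frac{-3609787 - \frac{1674057}{693277}}{3} = \frac{1}{3} \left(- \frac{2502583976056}{693277}\right) = - \frac{2502583976056}{2079831} \approx -1.2033 \cdot 10^{6}$)
$\frac{1}{r + b{\left(830,\frac{2876}{-1335} \right)}} = \frac{1}{- \frac{2502583976056}{2079831} - \left(13141 - \frac{2876}{1335}\right)} = \frac{1}{- \frac{2502583976056}{2079831} - \frac{17540359}{1335}} = \frac{1}{- \frac{1125810196811363}{925524795}} = - \frac{925524795}{1125810196811363}$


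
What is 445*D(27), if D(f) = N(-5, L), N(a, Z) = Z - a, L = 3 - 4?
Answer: 1780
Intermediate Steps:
L = -1
D(f) = 4 (D(f) = -1 - 1*(-5) = -1 + 5 = 4)
445*D(27) = 445*4 = 1780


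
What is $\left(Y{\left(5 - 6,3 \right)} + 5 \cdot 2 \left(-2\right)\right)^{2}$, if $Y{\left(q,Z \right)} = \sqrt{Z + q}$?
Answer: $\left(20 - \sqrt{2}\right)^{2} \approx 345.43$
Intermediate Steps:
$\left(Y{\left(5 - 6,3 \right)} + 5 \cdot 2 \left(-2\right)\right)^{2} = \left(\sqrt{3 + \left(5 - 6\right)} + 5 \cdot 2 \left(-2\right)\right)^{2} = \left(\sqrt{3 + \left(5 - 6\right)} + 10 \left(-2\right)\right)^{2} = \left(\sqrt{3 - 1} - 20\right)^{2} = \left(\sqrt{2} - 20\right)^{2} = \left(-20 + \sqrt{2}\right)^{2}$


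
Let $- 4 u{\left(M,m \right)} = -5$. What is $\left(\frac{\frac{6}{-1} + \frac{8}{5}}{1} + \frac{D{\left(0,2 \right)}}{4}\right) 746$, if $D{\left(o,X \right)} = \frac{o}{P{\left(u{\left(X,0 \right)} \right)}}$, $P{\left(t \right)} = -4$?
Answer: $- \frac{16412}{5} \approx -3282.4$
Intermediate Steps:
$u{\left(M,m \right)} = \frac{5}{4}$ ($u{\left(M,m \right)} = \left(- \frac{1}{4}\right) \left(-5\right) = \frac{5}{4}$)
$D{\left(o,X \right)} = - \frac{o}{4}$ ($D{\left(o,X \right)} = \frac{o}{-4} = o \left(- \frac{1}{4}\right) = - \frac{o}{4}$)
$\left(\frac{\frac{6}{-1} + \frac{8}{5}}{1} + \frac{D{\left(0,2 \right)}}{4}\right) 746 = \left(\frac{\frac{6}{-1} + \frac{8}{5}}{1} + \frac{\left(- \frac{1}{4}\right) 0}{4}\right) 746 = \left(\left(6 \left(-1\right) + 8 \cdot \frac{1}{5}\right) 1 + 0 \cdot \frac{1}{4}\right) 746 = \left(\left(-6 + \frac{8}{5}\right) 1 + 0\right) 746 = \left(\left(- \frac{22}{5}\right) 1 + 0\right) 746 = \left(- \frac{22}{5} + 0\right) 746 = \left(- \frac{22}{5}\right) 746 = - \frac{16412}{5}$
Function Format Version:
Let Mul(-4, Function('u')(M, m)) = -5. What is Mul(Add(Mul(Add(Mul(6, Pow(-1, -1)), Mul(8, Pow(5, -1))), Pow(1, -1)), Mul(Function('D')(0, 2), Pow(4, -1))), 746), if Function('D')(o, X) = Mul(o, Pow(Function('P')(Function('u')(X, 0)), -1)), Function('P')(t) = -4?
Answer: Rational(-16412, 5) ≈ -3282.4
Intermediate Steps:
Function('u')(M, m) = Rational(5, 4) (Function('u')(M, m) = Mul(Rational(-1, 4), -5) = Rational(5, 4))
Function('D')(o, X) = Mul(Rational(-1, 4), o) (Function('D')(o, X) = Mul(o, Pow(-4, -1)) = Mul(o, Rational(-1, 4)) = Mul(Rational(-1, 4), o))
Mul(Add(Mul(Add(Mul(6, Pow(-1, -1)), Mul(8, Pow(5, -1))), Pow(1, -1)), Mul(Function('D')(0, 2), Pow(4, -1))), 746) = Mul(Add(Mul(Add(Mul(6, Pow(-1, -1)), Mul(8, Pow(5, -1))), Pow(1, -1)), Mul(Mul(Rational(-1, 4), 0), Pow(4, -1))), 746) = Mul(Add(Mul(Add(Mul(6, -1), Mul(8, Rational(1, 5))), 1), Mul(0, Rational(1, 4))), 746) = Mul(Add(Mul(Add(-6, Rational(8, 5)), 1), 0), 746) = Mul(Add(Mul(Rational(-22, 5), 1), 0), 746) = Mul(Add(Rational(-22, 5), 0), 746) = Mul(Rational(-22, 5), 746) = Rational(-16412, 5)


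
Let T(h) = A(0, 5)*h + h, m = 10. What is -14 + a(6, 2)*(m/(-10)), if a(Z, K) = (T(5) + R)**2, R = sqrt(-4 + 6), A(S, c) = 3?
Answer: -416 - 40*sqrt(2) ≈ -472.57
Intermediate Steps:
R = sqrt(2) ≈ 1.4142
T(h) = 4*h (T(h) = 3*h + h = 4*h)
a(Z, K) = (20 + sqrt(2))**2 (a(Z, K) = (4*5 + sqrt(2))**2 = (20 + sqrt(2))**2)
-14 + a(6, 2)*(m/(-10)) = -14 + (20 + sqrt(2))**2*(10/(-10)) = -14 + (20 + sqrt(2))**2*(10*(-1/10)) = -14 + (20 + sqrt(2))**2*(-1) = -14 - (20 + sqrt(2))**2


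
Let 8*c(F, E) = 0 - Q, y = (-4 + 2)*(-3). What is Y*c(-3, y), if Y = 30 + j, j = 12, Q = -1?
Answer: 21/4 ≈ 5.2500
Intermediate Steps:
y = 6 (y = -2*(-3) = 6)
Y = 42 (Y = 30 + 12 = 42)
c(F, E) = ⅛ (c(F, E) = (0 - 1*(-1))/8 = (0 + 1)/8 = (⅛)*1 = ⅛)
Y*c(-3, y) = 42*(⅛) = 21/4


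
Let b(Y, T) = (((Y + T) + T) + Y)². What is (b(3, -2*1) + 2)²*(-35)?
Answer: -1260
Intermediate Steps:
b(Y, T) = (2*T + 2*Y)² (b(Y, T) = (((T + Y) + T) + Y)² = ((Y + 2*T) + Y)² = (2*T + 2*Y)²)
(b(3, -2*1) + 2)²*(-35) = (4*(-2*1 + 3)² + 2)²*(-35) = (4*(-2 + 3)² + 2)²*(-35) = (4*1² + 2)²*(-35) = (4*1 + 2)²*(-35) = (4 + 2)²*(-35) = 6²*(-35) = 36*(-35) = -1260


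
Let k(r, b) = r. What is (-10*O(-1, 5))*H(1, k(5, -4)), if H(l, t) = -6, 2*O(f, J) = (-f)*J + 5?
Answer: 300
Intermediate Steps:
O(f, J) = 5/2 - J*f/2 (O(f, J) = ((-f)*J + 5)/2 = (-J*f + 5)/2 = (5 - J*f)/2 = 5/2 - J*f/2)
(-10*O(-1, 5))*H(1, k(5, -4)) = -10*(5/2 - ½*5*(-1))*(-6) = -10*(5/2 + 5/2)*(-6) = -10*5*(-6) = -50*(-6) = 300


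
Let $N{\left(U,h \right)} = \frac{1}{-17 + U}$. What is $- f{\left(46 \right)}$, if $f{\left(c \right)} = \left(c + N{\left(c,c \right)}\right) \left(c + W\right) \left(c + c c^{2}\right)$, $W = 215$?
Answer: $-1170044730$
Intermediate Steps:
$f{\left(c \right)} = \left(215 + c\right) \left(c + c^{3}\right) \left(c + \frac{1}{-17 + c}\right)$ ($f{\left(c \right)} = \left(c + \frac{1}{-17 + c}\right) \left(c + 215\right) \left(c + c c^{2}\right) = \left(c + \frac{1}{-17 + c}\right) \left(215 + c\right) \left(c + c^{3}\right) = \left(215 + c\right) \left(c + \frac{1}{-17 + c}\right) \left(c + c^{3}\right) = \left(215 + c\right) \left(c + c^{3}\right) \left(c + \frac{1}{-17 + c}\right)$)
$- f{\left(46 \right)} = - \frac{46 \left(215 + 46^{5} - 168084 - 3653 \cdot 46^{3} + 198 \cdot 46^{4} + 413 \cdot 46^{2}\right)}{-17 + 46} = - \frac{46 \left(215 + 205962976 - 168084 - 355568408 + 198 \cdot 4477456 + 413 \cdot 2116\right)}{29} = - \frac{46 \left(215 + 205962976 - 168084 - 355568408 + 886536288 + 873908\right)}{29} = - \frac{46 \cdot 737636895}{29} = \left(-1\right) 1170044730 = -1170044730$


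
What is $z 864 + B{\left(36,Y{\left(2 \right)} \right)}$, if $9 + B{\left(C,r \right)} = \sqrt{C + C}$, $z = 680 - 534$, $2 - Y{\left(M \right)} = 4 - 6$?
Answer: $126135 + 6 \sqrt{2} \approx 1.2614 \cdot 10^{5}$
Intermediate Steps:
$Y{\left(M \right)} = 4$ ($Y{\left(M \right)} = 2 - \left(4 - 6\right) = 2 - -2 = 2 + 2 = 4$)
$z = 146$ ($z = 680 - 534 = 146$)
$B{\left(C,r \right)} = -9 + \sqrt{2} \sqrt{C}$ ($B{\left(C,r \right)} = -9 + \sqrt{C + C} = -9 + \sqrt{2 C} = -9 + \sqrt{2} \sqrt{C}$)
$z 864 + B{\left(36,Y{\left(2 \right)} \right)} = 146 \cdot 864 - \left(9 - \sqrt{2} \sqrt{36}\right) = 126144 - \left(9 - \sqrt{2} \cdot 6\right) = 126144 - \left(9 - 6 \sqrt{2}\right) = 126135 + 6 \sqrt{2}$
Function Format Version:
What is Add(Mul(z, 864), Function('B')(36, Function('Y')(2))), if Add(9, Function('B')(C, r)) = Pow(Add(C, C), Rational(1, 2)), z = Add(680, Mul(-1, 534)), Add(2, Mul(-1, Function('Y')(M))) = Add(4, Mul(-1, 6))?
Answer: Add(126135, Mul(6, Pow(2, Rational(1, 2)))) ≈ 1.2614e+5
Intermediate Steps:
Function('Y')(M) = 4 (Function('Y')(M) = Add(2, Mul(-1, Add(4, Mul(-1, 6)))) = Add(2, Mul(-1, Add(4, -6))) = Add(2, Mul(-1, -2)) = Add(2, 2) = 4)
z = 146 (z = Add(680, -534) = 146)
Function('B')(C, r) = Add(-9, Mul(Pow(2, Rational(1, 2)), Pow(C, Rational(1, 2)))) (Function('B')(C, r) = Add(-9, Pow(Add(C, C), Rational(1, 2))) = Add(-9, Pow(Mul(2, C), Rational(1, 2))) = Add(-9, Mul(Pow(2, Rational(1, 2)), Pow(C, Rational(1, 2)))))
Add(Mul(z, 864), Function('B')(36, Function('Y')(2))) = Add(Mul(146, 864), Add(-9, Mul(Pow(2, Rational(1, 2)), Pow(36, Rational(1, 2))))) = Add(126144, Add(-9, Mul(Pow(2, Rational(1, 2)), 6))) = Add(126144, Add(-9, Mul(6, Pow(2, Rational(1, 2))))) = Add(126135, Mul(6, Pow(2, Rational(1, 2))))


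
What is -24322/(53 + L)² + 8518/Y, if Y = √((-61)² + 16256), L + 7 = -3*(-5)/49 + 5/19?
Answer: -10540680521/939871368 + 8518*√19977/19977 ≈ 49.051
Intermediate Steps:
L = -5987/931 (L = -7 + (-3*(-5)/49 + 5/19) = -7 + (15*(1/49) + 5*(1/19)) = -7 + (15/49 + 5/19) = -7 + 530/931 = -5987/931 ≈ -6.4307)
Y = √19977 (Y = √(3721 + 16256) = √19977 ≈ 141.34)
-24322/(53 + L)² + 8518/Y = -24322/(53 - 5987/931)² + 8518/(√19977) = -24322/((43356/931)²) + 8518*(√19977/19977) = -24322/1879742736/866761 + 8518*√19977/19977 = -24322*866761/1879742736 + 8518*√19977/19977 = -10540680521/939871368 + 8518*√19977/19977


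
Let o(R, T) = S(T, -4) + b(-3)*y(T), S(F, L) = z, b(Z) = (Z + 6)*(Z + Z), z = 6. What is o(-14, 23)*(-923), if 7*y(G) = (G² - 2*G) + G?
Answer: 8367918/7 ≈ 1.1954e+6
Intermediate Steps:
b(Z) = 2*Z*(6 + Z) (b(Z) = (6 + Z)*(2*Z) = 2*Z*(6 + Z))
S(F, L) = 6
y(G) = -G/7 + G²/7 (y(G) = ((G² - 2*G) + G)/7 = (G² - G)/7 = -G/7 + G²/7)
o(R, T) = 6 - 18*T*(-1 + T)/7 (o(R, T) = 6 + (2*(-3)*(6 - 3))*(T*(-1 + T)/7) = 6 + (2*(-3)*3)*(T*(-1 + T)/7) = 6 - 18*T*(-1 + T)/7)
o(-14, 23)*(-923) = (6 - 18/7*23*(-1 + 23))*(-923) = (6 - 18/7*23*22)*(-923) = (6 - 9108/7)*(-923) = -9066/7*(-923) = 8367918/7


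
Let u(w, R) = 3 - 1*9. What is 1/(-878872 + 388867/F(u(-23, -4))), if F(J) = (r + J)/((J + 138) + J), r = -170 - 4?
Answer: -10/11510789 ≈ -8.6875e-7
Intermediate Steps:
r = -174
u(w, R) = -6 (u(w, R) = 3 - 9 = -6)
F(J) = (-174 + J)/(138 + 2*J) (F(J) = (-174 + J)/((J + 138) + J) = (-174 + J)/((138 + J) + J) = (-174 + J)/(138 + 2*J))
1/(-878872 + 388867/F(u(-23, -4))) = 1/(-878872 + 388867/(((-174 - 6)/(2*(69 - 6))))) = 1/(-878872 + 388867/(((1/2)*(-180)/63))) = 1/(-878872 + 388867/(((1/2)*(1/63)*(-180)))) = 1/(-878872 + 388867/(-10/7)) = 1/(-878872 + 388867*(-7/10)) = 1/(-878872 - 2722069/10) = 1/(-11510789/10) = -10/11510789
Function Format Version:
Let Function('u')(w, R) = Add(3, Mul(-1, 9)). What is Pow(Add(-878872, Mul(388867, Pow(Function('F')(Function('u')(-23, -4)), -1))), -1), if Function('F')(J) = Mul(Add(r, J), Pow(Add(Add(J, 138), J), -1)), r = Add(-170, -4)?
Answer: Rational(-10, 11510789) ≈ -8.6875e-7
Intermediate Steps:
r = -174
Function('u')(w, R) = -6 (Function('u')(w, R) = Add(3, -9) = -6)
Function('F')(J) = Mul(Pow(Add(138, Mul(2, J)), -1), Add(-174, J)) (Function('F')(J) = Mul(Add(-174, J), Pow(Add(Add(J, 138), J), -1)) = Mul(Add(-174, J), Pow(Add(Add(138, J), J), -1)) = Mul(Add(-174, J), Pow(Add(138, Mul(2, J)), -1)) = Mul(Pow(Add(138, Mul(2, J)), -1), Add(-174, J)))
Pow(Add(-878872, Mul(388867, Pow(Function('F')(Function('u')(-23, -4)), -1))), -1) = Pow(Add(-878872, Mul(388867, Pow(Mul(Rational(1, 2), Pow(Add(69, -6), -1), Add(-174, -6)), -1))), -1) = Pow(Add(-878872, Mul(388867, Pow(Mul(Rational(1, 2), Pow(63, -1), -180), -1))), -1) = Pow(Add(-878872, Mul(388867, Pow(Mul(Rational(1, 2), Rational(1, 63), -180), -1))), -1) = Pow(Add(-878872, Mul(388867, Pow(Rational(-10, 7), -1))), -1) = Pow(Add(-878872, Mul(388867, Rational(-7, 10))), -1) = Pow(Add(-878872, Rational(-2722069, 10)), -1) = Pow(Rational(-11510789, 10), -1) = Rational(-10, 11510789)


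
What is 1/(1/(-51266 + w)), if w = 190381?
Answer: 139115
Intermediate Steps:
1/(1/(-51266 + w)) = 1/(1/(-51266 + 190381)) = 1/(1/139115) = 139115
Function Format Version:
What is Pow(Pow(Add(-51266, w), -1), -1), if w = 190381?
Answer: 139115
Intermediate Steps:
Pow(Pow(Add(-51266, w), -1), -1) = Pow(Pow(Add(-51266, 190381), -1), -1) = Pow(Pow(139115, -1), -1) = Pow(Rational(1, 139115), -1) = 139115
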